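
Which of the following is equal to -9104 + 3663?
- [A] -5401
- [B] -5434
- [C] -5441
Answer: C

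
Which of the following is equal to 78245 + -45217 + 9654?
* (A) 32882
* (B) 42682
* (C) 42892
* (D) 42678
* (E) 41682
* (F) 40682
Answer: B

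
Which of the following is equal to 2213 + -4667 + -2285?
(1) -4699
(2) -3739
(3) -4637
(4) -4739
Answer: 4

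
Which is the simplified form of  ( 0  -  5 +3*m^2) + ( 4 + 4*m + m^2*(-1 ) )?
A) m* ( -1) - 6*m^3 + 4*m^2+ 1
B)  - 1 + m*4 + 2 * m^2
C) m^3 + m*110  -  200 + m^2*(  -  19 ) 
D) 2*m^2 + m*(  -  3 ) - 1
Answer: B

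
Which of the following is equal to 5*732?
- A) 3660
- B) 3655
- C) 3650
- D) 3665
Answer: A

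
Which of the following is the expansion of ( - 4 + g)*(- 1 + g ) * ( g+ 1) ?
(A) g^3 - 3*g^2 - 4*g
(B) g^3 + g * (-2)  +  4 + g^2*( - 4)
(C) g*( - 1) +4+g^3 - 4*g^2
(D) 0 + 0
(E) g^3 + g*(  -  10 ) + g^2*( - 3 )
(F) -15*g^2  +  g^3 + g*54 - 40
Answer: C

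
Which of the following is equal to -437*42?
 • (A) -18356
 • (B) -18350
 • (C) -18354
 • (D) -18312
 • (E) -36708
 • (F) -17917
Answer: C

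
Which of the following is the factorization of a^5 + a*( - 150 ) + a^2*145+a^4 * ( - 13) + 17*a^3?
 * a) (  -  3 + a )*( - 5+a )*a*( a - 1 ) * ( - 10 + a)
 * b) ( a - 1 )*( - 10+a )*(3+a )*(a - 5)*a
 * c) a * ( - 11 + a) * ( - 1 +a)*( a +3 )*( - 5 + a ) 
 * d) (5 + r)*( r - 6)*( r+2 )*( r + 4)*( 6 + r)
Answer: b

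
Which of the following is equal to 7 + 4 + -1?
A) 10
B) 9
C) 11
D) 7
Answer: A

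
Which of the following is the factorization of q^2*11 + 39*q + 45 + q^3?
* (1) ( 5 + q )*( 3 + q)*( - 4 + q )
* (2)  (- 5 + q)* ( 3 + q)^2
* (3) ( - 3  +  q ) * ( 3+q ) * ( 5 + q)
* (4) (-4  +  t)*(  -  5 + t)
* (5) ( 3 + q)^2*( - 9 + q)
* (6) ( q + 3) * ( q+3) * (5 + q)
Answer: 6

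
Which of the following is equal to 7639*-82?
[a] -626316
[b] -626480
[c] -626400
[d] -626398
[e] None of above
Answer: d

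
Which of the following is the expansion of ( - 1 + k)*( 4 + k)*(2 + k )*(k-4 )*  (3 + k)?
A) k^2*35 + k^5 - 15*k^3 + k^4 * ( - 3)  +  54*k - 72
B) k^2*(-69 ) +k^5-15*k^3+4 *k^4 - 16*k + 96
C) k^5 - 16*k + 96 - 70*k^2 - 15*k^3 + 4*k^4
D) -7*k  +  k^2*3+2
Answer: C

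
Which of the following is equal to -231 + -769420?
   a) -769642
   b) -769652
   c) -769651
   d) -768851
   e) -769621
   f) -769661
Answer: c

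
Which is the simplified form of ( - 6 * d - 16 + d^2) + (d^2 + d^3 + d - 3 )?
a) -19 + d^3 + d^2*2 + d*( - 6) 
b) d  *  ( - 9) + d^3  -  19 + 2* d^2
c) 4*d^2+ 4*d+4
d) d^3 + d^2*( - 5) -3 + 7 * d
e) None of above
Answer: e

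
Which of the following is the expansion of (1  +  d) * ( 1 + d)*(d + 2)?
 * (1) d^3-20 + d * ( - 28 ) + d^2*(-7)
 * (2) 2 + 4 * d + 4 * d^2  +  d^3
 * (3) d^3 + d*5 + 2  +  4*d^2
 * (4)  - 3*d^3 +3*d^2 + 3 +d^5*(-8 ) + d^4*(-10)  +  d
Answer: 3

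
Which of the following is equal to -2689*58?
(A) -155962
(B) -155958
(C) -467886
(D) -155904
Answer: A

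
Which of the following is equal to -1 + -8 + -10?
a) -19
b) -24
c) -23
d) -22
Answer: a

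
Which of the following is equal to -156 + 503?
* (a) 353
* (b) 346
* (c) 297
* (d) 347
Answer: d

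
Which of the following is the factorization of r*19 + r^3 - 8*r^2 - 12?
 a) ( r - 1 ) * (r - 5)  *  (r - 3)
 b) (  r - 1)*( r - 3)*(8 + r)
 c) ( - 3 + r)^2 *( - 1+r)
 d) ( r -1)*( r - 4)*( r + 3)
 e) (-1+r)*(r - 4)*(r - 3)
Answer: e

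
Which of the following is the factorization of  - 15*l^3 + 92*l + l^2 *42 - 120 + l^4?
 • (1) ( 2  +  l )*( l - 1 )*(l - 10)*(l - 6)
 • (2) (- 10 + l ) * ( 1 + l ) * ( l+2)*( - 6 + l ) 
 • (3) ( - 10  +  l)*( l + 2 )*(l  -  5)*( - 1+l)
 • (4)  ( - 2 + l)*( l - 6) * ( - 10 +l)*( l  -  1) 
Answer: 1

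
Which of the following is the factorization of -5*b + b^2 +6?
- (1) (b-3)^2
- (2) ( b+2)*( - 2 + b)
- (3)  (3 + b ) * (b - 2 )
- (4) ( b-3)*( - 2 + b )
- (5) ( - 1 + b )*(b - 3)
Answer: 4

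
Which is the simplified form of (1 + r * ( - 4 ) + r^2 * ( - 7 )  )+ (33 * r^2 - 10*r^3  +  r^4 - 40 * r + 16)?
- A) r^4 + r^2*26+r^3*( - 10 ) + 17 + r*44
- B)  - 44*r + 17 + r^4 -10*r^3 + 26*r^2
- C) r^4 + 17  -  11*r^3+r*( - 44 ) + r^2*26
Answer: B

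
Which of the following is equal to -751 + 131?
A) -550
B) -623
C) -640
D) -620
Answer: D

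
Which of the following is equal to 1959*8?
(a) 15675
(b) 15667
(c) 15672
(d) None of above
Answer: c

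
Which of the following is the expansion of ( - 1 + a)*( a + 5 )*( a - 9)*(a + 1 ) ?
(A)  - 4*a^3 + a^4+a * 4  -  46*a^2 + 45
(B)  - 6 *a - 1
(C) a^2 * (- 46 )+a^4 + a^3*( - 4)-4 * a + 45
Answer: A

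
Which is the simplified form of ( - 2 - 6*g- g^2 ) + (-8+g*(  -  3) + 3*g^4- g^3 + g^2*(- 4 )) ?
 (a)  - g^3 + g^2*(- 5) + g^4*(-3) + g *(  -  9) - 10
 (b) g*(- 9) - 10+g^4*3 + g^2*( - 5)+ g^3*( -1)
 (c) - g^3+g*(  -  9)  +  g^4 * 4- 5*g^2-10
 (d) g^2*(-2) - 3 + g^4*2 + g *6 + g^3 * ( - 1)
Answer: b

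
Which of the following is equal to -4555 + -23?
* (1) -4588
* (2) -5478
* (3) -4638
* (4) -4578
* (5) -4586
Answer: 4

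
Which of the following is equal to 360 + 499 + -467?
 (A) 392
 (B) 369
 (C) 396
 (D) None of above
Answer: A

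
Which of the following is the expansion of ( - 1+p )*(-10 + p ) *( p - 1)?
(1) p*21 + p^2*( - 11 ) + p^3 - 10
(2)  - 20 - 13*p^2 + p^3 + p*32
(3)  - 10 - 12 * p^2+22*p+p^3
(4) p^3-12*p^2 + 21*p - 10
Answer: 4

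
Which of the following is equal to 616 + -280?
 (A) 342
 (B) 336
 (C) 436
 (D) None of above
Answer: B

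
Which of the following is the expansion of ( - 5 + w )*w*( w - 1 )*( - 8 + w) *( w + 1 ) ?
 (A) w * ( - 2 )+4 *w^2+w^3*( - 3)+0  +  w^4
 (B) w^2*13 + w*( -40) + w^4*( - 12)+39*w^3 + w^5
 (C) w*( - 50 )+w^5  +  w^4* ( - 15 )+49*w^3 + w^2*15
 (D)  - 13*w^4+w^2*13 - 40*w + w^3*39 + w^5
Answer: D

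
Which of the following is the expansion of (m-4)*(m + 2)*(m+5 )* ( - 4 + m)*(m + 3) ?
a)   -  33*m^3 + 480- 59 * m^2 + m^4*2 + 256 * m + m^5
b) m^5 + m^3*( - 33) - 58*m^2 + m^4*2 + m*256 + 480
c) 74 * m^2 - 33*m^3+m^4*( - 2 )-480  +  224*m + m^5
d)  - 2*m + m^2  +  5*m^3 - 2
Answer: b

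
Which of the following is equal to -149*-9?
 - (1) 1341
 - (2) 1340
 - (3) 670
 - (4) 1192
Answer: 1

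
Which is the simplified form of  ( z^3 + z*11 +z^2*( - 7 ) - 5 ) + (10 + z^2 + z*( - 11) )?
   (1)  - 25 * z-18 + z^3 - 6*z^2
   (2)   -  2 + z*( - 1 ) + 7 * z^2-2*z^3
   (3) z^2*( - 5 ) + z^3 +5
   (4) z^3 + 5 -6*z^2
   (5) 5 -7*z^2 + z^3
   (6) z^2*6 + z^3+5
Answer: 4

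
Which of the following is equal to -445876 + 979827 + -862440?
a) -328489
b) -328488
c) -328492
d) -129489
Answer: a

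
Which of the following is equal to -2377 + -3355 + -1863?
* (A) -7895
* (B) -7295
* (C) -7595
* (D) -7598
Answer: C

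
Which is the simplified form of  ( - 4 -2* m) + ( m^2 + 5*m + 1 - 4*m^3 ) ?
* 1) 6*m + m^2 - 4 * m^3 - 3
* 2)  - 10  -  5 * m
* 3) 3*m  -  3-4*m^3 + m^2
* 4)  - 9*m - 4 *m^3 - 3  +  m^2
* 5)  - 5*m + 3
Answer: 3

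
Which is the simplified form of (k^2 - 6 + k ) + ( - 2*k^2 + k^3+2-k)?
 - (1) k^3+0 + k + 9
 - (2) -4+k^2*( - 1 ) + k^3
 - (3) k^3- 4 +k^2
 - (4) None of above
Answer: 2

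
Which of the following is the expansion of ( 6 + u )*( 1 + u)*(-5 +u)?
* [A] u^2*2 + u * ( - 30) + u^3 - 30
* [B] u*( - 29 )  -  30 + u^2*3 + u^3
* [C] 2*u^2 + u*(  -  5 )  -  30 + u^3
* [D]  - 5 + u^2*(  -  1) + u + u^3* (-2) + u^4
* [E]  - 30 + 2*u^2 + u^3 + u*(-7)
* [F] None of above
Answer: F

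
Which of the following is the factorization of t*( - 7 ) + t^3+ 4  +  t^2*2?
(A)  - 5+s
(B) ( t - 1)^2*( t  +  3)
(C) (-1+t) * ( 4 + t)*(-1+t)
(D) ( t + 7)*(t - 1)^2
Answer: C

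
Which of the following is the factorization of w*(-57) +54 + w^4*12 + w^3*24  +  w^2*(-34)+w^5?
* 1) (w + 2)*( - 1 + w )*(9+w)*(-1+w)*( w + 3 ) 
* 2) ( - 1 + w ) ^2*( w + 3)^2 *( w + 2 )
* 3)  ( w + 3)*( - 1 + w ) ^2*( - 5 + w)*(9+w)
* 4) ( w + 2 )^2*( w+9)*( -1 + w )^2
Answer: 1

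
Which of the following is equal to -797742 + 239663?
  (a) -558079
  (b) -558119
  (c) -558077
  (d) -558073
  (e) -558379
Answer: a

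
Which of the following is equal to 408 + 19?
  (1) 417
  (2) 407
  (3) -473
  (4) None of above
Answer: 4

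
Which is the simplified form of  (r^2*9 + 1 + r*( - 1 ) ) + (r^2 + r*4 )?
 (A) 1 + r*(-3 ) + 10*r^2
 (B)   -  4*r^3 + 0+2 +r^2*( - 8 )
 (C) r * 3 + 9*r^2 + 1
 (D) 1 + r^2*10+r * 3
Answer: D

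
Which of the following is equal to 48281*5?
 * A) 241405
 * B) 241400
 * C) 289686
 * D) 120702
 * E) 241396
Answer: A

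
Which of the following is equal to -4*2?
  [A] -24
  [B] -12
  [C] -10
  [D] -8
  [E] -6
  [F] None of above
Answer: D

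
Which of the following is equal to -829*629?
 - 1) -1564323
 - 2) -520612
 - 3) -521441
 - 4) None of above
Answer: 3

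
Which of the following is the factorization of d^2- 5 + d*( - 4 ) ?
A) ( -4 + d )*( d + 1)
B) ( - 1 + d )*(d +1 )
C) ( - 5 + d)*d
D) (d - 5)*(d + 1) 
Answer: D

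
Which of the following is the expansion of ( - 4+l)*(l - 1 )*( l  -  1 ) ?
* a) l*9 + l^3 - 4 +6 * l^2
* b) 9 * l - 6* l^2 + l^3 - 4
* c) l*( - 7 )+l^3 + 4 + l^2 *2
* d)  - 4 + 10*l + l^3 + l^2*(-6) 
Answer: b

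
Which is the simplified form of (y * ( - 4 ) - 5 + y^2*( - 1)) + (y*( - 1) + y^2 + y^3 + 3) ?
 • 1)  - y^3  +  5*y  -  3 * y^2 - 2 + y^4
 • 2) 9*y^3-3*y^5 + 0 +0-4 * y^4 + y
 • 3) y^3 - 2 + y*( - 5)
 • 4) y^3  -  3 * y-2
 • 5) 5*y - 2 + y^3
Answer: 3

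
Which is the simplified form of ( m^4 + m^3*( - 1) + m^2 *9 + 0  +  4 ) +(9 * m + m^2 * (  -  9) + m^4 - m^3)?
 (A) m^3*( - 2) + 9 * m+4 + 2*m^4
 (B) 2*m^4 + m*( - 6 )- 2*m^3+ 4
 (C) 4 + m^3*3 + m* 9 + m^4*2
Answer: A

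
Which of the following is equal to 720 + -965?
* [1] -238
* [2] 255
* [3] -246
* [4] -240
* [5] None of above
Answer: 5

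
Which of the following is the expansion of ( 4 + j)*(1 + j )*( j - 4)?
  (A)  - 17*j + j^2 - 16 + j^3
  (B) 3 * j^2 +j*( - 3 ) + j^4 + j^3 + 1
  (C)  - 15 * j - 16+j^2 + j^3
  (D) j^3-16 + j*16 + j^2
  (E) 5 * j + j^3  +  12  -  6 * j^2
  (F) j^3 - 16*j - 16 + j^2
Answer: F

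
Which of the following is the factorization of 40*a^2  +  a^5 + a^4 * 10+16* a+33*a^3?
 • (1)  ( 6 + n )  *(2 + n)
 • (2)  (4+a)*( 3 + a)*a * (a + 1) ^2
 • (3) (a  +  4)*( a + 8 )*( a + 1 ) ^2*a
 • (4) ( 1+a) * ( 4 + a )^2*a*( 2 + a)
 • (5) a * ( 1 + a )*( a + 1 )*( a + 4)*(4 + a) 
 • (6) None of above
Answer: 5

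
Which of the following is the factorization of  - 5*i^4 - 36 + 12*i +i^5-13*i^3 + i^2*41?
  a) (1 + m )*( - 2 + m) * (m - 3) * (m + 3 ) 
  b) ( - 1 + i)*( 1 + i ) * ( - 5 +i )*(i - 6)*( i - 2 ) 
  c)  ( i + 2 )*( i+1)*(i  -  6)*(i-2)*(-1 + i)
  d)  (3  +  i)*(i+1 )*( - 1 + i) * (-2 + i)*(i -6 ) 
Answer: d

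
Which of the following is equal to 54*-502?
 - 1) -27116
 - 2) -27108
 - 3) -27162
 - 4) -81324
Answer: 2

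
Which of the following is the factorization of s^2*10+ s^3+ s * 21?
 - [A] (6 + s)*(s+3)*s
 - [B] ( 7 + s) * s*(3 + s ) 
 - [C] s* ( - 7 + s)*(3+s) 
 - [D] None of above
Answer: B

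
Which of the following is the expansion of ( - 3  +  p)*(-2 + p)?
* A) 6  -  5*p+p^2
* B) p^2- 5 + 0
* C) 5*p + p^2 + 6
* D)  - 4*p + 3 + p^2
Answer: A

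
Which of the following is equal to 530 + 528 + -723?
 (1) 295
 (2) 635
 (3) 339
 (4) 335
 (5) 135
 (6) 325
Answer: 4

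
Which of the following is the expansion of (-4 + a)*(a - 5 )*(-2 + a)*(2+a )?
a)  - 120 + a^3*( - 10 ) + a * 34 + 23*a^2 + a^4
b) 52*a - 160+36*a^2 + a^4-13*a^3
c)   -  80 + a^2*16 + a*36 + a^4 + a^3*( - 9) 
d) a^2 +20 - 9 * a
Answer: c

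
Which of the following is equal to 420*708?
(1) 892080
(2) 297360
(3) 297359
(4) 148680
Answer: 2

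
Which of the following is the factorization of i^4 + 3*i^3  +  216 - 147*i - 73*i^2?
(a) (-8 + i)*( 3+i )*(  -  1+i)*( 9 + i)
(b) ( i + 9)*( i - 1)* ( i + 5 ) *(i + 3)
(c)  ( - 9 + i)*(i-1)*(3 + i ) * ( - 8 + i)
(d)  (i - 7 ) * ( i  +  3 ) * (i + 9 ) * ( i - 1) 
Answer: a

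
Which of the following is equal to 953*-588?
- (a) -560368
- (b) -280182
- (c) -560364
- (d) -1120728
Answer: c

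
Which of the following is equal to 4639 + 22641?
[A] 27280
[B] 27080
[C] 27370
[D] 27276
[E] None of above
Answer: A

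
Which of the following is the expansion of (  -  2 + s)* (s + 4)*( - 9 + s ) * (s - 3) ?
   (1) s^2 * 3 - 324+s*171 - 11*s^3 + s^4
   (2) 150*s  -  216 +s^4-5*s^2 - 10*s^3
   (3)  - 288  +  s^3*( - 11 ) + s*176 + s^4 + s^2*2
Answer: 2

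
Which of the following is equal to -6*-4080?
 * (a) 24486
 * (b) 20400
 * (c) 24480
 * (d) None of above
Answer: c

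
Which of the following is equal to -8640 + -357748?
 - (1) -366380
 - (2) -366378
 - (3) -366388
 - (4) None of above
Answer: 3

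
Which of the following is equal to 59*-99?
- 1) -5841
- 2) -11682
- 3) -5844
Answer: 1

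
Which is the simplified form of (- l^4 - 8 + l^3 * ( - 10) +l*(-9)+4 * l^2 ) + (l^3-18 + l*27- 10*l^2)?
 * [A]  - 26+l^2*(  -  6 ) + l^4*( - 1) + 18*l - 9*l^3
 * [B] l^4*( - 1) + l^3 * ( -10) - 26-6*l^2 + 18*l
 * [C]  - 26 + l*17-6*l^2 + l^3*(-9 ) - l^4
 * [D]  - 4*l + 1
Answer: A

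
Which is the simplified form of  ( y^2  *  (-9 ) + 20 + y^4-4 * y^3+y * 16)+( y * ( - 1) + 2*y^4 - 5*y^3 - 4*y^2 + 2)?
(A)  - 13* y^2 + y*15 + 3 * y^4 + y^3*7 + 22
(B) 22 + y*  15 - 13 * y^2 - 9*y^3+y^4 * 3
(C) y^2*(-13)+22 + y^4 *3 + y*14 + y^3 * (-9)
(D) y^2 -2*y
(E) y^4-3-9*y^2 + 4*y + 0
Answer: B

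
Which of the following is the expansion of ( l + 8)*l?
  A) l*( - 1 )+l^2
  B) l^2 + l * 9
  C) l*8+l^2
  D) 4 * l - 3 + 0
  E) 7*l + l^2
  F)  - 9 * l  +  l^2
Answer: C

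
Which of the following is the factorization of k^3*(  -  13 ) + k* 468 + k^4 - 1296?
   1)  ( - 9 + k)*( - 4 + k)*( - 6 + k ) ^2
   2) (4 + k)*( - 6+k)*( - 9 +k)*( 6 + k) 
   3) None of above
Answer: 3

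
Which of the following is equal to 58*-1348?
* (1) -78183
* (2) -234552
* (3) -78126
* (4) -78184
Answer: 4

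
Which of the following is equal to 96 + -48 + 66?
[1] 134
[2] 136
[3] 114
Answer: 3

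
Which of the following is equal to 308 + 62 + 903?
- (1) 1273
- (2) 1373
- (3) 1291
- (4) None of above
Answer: 1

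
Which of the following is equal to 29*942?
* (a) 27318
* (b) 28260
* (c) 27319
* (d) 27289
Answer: a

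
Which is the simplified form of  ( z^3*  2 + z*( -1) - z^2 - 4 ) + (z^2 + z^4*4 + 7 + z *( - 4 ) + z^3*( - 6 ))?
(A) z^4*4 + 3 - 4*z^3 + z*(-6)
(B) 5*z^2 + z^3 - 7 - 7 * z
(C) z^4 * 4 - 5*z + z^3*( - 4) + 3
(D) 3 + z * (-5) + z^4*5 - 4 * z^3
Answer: C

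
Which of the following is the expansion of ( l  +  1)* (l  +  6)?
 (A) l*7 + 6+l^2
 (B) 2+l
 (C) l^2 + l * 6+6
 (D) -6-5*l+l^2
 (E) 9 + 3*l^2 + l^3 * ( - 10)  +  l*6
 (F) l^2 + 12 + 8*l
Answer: A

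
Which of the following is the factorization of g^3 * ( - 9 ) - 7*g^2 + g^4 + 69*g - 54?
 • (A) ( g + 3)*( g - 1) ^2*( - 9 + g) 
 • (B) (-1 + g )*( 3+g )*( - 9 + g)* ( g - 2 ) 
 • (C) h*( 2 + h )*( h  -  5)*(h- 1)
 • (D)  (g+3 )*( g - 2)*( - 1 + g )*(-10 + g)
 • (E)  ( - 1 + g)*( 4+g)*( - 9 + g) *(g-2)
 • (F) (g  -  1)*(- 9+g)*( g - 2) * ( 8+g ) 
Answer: B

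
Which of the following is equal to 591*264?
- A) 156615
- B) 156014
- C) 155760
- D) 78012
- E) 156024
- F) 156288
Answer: E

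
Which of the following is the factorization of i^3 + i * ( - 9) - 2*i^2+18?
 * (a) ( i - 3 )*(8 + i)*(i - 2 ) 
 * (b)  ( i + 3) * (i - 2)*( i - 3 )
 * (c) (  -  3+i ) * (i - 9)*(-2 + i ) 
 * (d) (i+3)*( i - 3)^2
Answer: b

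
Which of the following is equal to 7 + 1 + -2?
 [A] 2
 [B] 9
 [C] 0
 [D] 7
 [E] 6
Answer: E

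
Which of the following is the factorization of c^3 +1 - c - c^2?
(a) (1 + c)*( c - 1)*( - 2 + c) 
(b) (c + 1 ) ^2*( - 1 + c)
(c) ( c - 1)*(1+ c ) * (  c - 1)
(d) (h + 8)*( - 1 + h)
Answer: c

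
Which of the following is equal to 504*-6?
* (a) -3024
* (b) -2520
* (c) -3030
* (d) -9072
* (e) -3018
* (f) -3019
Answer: a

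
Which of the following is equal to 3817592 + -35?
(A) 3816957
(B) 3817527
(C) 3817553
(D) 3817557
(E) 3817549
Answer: D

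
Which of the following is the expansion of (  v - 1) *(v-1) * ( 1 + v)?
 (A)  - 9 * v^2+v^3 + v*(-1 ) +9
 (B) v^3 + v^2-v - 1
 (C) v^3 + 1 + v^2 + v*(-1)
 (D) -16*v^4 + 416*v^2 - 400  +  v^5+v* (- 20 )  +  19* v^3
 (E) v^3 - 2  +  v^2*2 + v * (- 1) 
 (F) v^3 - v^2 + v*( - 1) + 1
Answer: F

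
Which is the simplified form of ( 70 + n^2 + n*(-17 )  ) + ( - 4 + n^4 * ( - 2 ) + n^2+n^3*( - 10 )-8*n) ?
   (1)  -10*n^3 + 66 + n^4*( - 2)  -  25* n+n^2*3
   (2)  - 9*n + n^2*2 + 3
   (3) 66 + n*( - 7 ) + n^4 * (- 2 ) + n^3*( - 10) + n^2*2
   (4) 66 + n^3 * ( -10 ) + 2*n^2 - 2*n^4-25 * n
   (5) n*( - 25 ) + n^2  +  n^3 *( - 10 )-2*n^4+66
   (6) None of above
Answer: 4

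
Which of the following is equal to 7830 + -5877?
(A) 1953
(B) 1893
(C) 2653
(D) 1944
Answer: A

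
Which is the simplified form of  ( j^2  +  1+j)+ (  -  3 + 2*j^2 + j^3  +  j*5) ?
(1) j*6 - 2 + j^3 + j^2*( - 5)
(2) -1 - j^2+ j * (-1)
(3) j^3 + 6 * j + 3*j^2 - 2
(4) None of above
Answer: 3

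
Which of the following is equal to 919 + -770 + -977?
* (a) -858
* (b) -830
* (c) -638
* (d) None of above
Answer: d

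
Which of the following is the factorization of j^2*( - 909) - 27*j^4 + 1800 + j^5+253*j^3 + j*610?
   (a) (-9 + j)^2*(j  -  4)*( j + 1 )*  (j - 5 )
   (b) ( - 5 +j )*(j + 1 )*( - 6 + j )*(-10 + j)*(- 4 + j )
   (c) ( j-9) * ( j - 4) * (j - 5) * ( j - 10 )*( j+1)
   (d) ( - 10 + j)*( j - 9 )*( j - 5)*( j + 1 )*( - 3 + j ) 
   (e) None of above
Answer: c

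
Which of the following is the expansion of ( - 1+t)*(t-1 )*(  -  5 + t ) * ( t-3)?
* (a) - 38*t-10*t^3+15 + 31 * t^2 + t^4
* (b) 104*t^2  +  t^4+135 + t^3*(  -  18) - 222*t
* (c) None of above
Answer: c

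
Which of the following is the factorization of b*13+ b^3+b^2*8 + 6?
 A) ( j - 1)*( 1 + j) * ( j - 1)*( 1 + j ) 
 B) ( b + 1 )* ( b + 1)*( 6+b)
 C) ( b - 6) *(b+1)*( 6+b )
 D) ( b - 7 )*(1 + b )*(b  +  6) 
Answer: B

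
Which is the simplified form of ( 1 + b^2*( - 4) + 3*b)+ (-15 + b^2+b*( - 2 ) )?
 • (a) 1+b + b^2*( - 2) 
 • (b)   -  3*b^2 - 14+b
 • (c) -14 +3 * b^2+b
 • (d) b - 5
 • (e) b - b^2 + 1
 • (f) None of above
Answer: b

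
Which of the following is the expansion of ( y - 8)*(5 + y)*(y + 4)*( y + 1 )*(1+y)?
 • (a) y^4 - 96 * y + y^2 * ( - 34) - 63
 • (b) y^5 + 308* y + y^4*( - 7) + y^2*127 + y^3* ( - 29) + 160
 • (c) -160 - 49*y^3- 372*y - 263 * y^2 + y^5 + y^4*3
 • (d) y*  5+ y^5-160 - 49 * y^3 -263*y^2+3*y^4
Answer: c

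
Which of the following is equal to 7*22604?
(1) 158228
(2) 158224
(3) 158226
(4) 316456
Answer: 1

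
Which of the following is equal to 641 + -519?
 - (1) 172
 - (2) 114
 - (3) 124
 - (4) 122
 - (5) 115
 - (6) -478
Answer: 4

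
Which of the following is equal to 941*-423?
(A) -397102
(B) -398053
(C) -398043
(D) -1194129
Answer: C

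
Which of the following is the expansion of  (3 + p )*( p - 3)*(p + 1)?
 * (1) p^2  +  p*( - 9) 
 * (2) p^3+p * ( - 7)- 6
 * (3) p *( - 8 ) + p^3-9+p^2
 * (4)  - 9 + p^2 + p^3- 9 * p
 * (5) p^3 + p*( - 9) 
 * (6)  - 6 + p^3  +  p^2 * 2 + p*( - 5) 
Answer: 4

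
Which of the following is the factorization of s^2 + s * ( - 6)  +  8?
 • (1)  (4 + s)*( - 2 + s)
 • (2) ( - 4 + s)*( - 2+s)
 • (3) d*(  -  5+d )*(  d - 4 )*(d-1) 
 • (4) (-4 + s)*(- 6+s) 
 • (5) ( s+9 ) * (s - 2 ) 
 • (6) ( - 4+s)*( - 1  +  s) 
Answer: 2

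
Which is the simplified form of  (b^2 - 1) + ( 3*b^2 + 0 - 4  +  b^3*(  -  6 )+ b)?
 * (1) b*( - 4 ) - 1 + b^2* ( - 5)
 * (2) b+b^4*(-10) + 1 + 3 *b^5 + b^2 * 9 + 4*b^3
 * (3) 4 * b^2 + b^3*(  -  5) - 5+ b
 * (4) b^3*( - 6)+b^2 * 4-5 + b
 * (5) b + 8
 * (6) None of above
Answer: 4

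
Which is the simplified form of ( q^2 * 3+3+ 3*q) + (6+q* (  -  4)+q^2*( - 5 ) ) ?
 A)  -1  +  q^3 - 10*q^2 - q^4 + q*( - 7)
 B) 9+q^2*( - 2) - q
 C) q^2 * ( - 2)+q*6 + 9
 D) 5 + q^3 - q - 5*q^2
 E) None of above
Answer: B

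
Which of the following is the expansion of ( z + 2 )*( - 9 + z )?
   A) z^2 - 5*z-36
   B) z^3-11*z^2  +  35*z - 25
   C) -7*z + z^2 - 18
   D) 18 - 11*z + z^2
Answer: C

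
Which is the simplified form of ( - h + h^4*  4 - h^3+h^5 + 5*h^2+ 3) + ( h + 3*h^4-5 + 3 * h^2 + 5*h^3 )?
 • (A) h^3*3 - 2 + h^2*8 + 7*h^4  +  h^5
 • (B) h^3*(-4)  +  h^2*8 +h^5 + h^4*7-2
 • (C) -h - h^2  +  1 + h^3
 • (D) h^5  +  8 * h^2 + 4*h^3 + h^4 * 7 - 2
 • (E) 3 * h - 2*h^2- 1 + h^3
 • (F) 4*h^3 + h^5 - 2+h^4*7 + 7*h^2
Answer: D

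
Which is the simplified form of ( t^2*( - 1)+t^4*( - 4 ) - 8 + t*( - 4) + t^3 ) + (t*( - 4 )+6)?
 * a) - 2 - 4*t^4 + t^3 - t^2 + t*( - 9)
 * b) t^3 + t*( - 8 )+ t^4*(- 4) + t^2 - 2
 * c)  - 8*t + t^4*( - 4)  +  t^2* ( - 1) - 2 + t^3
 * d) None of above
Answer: c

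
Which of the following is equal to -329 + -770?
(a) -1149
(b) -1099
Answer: b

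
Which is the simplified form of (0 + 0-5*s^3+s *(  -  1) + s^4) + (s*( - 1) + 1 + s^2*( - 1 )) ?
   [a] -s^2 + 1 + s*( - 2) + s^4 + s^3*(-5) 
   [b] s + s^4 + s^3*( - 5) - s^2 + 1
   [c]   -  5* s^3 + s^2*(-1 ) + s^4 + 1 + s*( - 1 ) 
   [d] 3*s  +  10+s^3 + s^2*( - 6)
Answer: a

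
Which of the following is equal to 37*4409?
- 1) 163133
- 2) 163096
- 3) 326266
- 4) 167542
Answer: 1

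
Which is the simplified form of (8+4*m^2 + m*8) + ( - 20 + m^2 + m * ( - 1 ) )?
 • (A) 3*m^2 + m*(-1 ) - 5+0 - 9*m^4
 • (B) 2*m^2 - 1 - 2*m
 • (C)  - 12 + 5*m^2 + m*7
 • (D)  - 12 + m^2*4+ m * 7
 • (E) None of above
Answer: C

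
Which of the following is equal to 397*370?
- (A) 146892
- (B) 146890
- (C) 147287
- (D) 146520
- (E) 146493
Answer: B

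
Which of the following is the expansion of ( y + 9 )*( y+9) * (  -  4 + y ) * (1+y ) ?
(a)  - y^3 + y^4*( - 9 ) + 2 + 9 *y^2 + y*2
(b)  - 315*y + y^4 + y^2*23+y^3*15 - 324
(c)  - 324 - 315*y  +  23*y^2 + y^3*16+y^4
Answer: b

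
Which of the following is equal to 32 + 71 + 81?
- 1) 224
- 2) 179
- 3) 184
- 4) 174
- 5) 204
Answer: 3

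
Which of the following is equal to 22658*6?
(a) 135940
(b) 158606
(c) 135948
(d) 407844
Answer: c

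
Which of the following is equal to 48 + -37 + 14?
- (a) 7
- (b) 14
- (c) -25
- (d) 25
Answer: d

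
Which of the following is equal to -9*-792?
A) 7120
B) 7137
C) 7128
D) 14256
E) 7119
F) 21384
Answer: C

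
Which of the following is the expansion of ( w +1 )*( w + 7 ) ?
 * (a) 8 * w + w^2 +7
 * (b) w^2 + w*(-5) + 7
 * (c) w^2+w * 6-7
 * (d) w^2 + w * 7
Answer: a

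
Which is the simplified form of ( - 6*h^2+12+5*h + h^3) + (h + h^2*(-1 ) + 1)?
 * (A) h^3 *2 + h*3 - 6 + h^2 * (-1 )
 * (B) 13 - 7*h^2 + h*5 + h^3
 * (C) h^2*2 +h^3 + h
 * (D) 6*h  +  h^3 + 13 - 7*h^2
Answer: D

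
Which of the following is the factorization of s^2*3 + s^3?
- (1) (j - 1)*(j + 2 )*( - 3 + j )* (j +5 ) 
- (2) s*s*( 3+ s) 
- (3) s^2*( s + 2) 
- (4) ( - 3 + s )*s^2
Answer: 2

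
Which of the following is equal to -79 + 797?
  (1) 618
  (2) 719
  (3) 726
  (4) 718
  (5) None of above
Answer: 4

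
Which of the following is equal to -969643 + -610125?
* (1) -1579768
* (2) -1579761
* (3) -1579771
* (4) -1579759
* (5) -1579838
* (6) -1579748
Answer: 1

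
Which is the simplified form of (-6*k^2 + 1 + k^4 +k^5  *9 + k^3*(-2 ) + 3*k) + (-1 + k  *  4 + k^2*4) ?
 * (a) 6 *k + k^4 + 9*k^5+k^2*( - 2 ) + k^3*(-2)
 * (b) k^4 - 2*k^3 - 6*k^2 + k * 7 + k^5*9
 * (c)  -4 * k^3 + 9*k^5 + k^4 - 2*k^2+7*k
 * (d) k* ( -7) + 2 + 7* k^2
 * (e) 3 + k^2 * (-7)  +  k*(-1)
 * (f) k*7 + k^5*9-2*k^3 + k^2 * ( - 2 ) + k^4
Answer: f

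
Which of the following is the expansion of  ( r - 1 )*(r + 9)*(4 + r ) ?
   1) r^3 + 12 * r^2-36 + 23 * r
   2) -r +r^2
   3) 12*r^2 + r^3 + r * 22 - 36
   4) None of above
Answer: 1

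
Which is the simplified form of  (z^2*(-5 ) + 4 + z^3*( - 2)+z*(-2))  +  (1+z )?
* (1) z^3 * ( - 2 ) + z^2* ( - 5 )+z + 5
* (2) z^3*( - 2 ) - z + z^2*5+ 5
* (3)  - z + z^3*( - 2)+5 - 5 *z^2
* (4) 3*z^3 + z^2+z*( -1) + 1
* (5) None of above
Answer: 3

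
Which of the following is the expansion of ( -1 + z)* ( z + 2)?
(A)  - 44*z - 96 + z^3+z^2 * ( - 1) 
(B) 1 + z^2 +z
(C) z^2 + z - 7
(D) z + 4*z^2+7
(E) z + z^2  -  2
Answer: E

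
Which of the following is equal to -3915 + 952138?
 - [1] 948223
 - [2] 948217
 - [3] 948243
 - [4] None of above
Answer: 1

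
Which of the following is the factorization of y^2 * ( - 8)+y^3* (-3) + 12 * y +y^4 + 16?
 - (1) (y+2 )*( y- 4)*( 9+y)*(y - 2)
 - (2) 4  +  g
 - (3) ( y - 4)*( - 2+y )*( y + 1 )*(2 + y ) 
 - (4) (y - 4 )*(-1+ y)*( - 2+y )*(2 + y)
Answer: 3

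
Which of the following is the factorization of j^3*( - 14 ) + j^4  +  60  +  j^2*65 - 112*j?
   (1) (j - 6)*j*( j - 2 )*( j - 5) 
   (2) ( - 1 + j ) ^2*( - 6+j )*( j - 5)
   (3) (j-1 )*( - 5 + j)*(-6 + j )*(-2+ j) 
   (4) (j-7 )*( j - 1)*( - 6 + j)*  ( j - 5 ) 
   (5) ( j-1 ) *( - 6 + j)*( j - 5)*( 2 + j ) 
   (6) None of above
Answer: 3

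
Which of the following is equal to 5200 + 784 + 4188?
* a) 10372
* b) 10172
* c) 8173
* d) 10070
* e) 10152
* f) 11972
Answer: b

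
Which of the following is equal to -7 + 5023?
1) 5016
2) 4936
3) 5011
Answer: 1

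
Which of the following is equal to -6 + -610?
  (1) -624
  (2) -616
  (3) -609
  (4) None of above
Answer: 2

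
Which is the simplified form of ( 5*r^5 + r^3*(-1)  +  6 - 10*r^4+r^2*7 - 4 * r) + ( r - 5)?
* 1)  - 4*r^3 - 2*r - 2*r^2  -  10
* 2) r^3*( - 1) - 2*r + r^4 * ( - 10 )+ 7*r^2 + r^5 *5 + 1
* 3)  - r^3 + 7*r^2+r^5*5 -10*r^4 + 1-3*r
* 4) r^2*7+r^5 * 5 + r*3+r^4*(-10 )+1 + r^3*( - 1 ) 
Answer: 3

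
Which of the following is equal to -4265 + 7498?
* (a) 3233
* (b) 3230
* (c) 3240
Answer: a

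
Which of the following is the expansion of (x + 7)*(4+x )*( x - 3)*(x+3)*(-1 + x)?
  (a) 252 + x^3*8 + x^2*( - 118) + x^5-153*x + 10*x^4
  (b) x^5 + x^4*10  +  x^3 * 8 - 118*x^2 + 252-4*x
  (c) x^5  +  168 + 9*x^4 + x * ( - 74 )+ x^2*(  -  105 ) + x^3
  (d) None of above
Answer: a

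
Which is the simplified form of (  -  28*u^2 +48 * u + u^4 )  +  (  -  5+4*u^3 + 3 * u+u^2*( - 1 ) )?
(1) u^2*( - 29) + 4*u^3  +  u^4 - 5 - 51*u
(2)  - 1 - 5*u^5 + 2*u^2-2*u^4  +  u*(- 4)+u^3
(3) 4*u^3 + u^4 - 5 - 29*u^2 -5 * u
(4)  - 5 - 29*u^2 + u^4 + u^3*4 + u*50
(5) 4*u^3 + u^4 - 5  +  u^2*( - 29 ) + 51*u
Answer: 5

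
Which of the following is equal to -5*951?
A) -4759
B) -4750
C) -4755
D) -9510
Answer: C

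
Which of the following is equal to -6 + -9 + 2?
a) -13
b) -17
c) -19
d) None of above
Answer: a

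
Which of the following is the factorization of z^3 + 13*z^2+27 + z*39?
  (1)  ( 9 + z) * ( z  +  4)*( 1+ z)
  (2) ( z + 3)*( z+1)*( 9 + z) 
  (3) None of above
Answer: 2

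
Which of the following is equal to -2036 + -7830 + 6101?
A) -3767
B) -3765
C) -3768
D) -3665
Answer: B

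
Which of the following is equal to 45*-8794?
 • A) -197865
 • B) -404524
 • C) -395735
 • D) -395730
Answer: D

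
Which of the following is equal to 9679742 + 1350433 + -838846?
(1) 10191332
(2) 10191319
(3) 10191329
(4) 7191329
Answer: 3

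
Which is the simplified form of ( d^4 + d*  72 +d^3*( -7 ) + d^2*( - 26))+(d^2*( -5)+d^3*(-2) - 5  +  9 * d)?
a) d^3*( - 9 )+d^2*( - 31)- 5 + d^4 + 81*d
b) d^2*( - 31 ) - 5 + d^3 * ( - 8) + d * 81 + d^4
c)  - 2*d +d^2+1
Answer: a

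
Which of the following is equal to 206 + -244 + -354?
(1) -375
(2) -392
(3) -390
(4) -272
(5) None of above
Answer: 2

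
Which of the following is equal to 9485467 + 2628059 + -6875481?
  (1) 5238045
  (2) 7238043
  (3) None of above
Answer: 1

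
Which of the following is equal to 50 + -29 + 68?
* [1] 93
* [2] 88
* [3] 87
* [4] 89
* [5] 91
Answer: 4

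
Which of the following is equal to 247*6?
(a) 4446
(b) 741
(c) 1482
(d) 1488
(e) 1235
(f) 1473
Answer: c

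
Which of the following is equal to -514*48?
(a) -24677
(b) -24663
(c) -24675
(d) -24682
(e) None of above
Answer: e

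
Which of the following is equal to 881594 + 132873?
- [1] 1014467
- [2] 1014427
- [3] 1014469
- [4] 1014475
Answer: 1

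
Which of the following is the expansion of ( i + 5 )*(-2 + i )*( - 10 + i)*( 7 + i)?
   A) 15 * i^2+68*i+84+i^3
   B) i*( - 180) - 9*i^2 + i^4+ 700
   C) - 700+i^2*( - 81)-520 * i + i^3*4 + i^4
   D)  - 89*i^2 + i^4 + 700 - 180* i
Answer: D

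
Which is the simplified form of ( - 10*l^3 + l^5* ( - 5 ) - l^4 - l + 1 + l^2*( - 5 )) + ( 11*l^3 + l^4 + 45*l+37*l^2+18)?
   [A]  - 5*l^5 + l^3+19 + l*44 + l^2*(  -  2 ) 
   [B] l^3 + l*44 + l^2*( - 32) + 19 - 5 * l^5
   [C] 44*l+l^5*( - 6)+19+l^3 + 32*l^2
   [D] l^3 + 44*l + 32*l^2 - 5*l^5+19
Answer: D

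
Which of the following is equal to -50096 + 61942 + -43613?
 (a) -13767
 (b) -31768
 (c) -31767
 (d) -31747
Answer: c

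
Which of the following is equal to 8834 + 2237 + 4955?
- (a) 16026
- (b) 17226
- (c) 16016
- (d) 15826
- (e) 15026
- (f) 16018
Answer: a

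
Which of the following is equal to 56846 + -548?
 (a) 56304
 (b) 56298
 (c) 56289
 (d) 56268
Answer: b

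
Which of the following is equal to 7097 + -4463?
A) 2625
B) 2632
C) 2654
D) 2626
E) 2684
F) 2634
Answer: F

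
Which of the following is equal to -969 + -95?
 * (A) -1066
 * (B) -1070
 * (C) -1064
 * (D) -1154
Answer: C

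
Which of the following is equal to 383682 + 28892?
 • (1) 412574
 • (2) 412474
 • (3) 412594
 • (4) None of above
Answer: 1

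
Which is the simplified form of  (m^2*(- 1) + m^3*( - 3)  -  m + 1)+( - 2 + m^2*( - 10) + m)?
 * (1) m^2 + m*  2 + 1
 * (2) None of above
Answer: 2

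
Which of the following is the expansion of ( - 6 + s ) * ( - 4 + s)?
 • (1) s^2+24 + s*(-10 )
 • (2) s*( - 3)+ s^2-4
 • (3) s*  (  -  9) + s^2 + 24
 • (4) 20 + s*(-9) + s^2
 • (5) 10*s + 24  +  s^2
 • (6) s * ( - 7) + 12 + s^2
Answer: 1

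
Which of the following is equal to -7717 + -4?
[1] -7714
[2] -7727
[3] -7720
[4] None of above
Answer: 4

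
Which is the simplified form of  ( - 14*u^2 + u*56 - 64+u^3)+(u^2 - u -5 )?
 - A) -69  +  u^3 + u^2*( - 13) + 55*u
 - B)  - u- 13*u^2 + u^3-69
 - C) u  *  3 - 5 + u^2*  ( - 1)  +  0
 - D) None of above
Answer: A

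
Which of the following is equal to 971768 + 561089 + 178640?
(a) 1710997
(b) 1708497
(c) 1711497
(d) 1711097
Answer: c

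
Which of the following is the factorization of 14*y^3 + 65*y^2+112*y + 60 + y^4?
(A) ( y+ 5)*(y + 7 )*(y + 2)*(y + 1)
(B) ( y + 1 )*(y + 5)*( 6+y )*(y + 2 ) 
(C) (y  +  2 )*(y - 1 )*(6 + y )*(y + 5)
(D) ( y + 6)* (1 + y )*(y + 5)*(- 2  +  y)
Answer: B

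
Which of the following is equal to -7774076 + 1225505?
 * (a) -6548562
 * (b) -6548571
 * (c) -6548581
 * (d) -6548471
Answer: b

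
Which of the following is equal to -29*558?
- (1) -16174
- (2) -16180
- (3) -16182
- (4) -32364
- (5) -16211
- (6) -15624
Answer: 3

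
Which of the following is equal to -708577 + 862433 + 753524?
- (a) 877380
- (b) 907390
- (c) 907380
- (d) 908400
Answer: c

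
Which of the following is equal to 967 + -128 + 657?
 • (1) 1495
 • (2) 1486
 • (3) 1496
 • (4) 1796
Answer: 3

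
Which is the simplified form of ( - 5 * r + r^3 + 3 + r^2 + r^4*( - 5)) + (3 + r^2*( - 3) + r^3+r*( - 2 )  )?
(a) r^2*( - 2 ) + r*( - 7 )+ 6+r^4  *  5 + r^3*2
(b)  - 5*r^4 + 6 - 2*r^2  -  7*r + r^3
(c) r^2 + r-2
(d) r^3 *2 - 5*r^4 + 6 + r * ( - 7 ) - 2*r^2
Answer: d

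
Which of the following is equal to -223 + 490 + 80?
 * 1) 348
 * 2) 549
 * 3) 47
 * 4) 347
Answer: 4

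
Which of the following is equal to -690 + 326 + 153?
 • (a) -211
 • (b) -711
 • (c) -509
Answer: a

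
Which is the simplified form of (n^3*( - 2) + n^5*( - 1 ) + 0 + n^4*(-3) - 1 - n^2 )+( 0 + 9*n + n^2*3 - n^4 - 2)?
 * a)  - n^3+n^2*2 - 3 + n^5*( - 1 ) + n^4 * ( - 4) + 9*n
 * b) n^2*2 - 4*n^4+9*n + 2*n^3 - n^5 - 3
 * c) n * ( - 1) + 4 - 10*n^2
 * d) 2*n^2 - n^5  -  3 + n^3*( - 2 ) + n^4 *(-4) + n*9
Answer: d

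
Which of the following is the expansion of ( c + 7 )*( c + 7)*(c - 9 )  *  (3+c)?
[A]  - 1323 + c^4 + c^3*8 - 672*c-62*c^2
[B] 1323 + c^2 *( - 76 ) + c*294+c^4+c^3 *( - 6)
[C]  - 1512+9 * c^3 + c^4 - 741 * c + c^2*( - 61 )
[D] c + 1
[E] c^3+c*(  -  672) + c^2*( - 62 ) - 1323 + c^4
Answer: A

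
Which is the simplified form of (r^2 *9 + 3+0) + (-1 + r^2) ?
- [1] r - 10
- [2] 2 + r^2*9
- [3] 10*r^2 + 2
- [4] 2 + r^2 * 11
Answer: 3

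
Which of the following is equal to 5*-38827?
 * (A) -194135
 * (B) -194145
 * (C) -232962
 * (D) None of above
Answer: A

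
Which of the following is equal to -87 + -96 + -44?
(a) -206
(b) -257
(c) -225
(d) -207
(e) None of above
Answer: e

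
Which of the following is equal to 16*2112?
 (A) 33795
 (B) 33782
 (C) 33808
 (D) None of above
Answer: D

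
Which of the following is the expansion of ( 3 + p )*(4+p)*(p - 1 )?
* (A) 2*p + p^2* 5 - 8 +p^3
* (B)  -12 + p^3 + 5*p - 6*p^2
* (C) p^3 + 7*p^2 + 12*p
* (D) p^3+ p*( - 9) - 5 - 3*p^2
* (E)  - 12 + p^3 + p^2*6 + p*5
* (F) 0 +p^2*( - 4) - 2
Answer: E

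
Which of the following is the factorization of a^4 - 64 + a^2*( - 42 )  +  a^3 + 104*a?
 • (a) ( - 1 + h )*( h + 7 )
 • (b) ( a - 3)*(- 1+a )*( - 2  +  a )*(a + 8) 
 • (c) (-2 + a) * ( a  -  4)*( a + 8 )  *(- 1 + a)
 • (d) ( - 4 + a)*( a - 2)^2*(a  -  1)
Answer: c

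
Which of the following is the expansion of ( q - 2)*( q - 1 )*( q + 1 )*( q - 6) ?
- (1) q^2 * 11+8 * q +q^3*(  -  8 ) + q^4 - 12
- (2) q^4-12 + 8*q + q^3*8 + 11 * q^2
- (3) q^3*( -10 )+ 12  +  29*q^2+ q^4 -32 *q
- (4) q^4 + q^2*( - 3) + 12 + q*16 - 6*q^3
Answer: 1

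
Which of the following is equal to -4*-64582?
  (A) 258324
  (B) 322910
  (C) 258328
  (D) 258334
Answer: C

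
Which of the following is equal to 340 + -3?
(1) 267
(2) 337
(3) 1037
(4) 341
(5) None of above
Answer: 2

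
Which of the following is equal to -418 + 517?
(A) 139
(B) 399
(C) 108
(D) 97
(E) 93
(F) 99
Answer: F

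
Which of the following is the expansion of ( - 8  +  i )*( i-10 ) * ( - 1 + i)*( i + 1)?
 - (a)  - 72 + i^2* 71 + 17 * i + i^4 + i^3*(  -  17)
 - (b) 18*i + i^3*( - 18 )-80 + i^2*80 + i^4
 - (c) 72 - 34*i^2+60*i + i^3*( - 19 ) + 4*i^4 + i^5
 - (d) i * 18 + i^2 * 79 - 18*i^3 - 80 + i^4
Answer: d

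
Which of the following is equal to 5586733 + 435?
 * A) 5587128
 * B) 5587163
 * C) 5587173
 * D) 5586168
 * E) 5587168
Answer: E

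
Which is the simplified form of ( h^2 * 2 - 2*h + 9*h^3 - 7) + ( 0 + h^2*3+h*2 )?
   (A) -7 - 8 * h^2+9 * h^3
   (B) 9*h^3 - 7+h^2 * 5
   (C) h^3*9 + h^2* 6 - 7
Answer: B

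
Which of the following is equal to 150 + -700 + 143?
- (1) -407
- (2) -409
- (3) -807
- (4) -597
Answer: 1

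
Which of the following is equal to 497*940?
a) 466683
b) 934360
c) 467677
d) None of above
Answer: d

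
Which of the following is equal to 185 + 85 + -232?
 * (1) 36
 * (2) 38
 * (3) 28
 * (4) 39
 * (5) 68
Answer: 2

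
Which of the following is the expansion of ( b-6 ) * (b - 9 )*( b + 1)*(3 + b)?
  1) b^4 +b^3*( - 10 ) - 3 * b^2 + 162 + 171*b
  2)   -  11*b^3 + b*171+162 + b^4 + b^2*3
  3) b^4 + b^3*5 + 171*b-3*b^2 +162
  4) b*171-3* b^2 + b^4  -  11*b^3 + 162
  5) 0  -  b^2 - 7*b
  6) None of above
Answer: 4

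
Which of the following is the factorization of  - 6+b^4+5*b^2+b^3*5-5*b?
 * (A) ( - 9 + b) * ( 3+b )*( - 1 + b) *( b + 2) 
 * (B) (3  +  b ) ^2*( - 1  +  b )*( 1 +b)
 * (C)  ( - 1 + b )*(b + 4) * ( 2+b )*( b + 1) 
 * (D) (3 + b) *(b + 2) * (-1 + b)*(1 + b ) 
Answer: D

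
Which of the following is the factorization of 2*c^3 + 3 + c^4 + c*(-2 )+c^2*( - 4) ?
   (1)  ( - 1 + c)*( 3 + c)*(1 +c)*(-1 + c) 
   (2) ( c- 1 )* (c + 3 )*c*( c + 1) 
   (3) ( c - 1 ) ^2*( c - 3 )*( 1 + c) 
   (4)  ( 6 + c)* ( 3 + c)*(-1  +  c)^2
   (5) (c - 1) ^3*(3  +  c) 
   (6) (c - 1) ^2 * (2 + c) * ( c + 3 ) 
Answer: 1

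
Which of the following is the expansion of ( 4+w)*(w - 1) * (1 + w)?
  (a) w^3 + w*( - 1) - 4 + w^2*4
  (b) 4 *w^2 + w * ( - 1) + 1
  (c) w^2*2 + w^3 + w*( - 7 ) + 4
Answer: a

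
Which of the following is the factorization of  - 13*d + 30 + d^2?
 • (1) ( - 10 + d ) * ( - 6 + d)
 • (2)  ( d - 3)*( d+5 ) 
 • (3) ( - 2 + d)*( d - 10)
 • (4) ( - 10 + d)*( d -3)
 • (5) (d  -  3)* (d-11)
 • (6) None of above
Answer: 4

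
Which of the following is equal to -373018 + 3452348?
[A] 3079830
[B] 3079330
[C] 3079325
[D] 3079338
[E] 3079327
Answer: B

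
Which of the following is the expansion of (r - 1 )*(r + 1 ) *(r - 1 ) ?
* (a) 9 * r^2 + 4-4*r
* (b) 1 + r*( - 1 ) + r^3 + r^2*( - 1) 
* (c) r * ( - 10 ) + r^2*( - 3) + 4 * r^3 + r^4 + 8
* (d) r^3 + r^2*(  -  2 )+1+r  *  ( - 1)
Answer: b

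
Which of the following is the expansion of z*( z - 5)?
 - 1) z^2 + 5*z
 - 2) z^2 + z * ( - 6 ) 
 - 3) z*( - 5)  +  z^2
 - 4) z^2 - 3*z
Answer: 3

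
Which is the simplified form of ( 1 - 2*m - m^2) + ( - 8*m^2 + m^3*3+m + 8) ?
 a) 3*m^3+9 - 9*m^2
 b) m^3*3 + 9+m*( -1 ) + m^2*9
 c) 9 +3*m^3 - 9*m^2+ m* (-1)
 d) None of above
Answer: c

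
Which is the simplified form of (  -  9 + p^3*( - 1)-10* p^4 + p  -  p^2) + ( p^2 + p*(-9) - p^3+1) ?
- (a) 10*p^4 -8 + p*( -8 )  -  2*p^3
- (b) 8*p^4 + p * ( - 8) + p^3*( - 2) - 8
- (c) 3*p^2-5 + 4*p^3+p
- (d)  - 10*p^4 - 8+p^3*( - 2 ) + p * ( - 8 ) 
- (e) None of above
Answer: d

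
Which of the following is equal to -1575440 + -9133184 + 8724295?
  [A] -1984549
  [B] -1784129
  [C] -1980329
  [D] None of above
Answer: D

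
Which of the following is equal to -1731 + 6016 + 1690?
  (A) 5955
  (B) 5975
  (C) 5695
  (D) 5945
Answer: B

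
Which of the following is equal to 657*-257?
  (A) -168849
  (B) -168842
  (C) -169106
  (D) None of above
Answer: A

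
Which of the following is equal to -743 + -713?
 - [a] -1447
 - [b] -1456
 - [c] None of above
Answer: b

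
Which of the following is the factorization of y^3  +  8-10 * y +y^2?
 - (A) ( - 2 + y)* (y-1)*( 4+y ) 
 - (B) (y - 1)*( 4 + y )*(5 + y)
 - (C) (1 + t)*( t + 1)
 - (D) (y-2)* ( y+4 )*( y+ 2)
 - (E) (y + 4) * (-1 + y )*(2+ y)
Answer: A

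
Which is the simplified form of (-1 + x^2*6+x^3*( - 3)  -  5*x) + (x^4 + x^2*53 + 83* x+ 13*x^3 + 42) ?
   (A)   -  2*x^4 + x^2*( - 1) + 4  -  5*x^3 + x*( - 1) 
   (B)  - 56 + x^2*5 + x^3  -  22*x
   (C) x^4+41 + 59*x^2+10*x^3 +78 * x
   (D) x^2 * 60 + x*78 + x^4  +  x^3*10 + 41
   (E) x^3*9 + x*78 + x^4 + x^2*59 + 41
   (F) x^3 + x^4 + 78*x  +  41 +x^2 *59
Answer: C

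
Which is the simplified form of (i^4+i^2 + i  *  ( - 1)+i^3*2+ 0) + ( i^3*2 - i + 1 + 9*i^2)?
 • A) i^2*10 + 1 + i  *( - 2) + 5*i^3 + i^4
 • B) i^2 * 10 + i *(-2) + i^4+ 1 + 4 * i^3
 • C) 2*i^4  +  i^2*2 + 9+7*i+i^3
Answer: B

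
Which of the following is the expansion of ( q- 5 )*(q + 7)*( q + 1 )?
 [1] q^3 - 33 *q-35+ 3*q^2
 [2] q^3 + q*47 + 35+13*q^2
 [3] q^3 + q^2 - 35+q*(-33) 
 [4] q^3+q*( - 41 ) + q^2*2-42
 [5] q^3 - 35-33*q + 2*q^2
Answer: 1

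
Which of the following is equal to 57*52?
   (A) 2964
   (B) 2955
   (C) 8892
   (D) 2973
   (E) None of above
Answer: A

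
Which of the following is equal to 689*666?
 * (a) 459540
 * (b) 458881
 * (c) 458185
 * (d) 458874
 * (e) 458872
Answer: d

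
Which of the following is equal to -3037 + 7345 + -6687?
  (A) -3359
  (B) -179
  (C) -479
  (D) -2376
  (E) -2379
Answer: E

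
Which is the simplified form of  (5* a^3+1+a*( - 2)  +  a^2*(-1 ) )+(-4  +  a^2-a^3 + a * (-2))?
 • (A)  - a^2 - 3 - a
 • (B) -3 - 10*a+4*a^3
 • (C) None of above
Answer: C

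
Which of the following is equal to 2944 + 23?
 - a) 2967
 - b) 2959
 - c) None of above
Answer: a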